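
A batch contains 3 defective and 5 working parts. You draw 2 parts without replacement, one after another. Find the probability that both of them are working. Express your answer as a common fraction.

P(all working) = 5/8 × 4/7 = 20/56 = 5/14.

5/14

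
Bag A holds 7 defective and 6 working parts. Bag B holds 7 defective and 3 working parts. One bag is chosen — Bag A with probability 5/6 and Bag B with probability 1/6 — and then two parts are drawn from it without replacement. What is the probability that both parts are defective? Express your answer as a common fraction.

From Bag A: P(both defective) = (7/13)(6/12) = 7/26.
From Bag B: P(both defective) = (7/10)(6/9) = 7/15.
Total probability = (5/6)(7/26) + (1/6)(7/15) = 707/2340.

707/2340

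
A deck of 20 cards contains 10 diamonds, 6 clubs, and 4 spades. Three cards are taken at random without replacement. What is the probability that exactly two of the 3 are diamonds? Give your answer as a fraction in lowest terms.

15/38

One ordering (diamonds drawn first) has probability 10/20 × 9/19 × 10/18 = 900/6840 = 5/38.
There are C(3,2) = 3 such orderings, each equally likely, so P = 3 × 5/38 = 15/38.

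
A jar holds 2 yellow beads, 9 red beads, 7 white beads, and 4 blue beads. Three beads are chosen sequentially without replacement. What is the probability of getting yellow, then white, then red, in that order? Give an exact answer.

3/220

Each draw changes the counts, so multiply the conditional probabilities along the sequence:
P = 2/22 × 7/21 × 9/20 = 126/9240 = 3/220.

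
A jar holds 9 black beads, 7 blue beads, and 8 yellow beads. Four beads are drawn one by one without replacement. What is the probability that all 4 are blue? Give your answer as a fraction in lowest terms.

P(every draw is blue) = 7/24 × 6/23 × 5/22 × 4/21 = 840/255024 = 5/1518.

5/1518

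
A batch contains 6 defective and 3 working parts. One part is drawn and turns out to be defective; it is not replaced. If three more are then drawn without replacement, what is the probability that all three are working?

With the first part removed, 3 working remain out of 8.
P = 3/8 × 2/7 × 1/6 = 6/336 = 1/56.

1/56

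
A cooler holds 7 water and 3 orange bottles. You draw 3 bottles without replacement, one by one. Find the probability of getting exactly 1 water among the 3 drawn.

7/40

One ordering (water drawn first) has probability 7/10 × 3/9 × 2/8 = 42/720 = 7/120.
There are C(3,1) = 3 such orderings, each equally likely, so P = 3 × 7/120 = 7/40.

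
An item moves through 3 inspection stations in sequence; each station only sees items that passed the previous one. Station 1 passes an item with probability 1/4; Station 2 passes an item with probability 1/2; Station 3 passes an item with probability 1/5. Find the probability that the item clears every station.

Each stage is reached only if all earlier stages succeed, so
P = 1/4 × 1/2 × 1/5 = 1/40.

1/40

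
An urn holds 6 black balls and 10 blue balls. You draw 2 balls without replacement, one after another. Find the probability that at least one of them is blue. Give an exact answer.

P(no blue) = 6/16 × 5/15 = 30/240 = 1/8.
P(at least one) = 1 − 1/8 = 7/8.

7/8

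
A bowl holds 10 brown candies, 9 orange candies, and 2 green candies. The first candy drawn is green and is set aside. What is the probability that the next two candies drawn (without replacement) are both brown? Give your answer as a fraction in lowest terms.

9/38

After the first draw, 10 of the remaining 20 candies are brown.
P = 10/20 × 9/19 = 90/380 = 9/38.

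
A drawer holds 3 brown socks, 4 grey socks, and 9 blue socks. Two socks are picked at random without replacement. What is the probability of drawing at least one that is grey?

9/20

P(no grey) = 12/16 × 11/15 = 132/240 = 11/20.
P(at least one) = 1 − 11/20 = 9/20.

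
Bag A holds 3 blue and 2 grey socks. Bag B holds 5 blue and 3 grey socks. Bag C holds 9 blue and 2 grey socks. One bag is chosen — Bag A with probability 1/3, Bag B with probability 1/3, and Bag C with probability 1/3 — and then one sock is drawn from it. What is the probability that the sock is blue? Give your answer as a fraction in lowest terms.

899/1320

From Bag A: P(blue) = 3/5.
From Bag B: P(blue) = 5/8.
From Bag C: P(blue) = 9/11.
Total probability = (1/3)(3/5) + (1/3)(5/8) + (1/3)(9/11) = 899/1320.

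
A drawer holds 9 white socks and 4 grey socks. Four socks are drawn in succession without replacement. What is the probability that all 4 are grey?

P(every draw is grey) = 4/13 × 3/12 × 2/11 × 1/10 = 24/17160 = 1/715.

1/715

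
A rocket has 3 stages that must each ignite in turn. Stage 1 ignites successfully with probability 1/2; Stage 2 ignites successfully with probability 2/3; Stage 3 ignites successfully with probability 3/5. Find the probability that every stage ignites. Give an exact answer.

1/5

Each stage is reached only if all earlier stages succeed, so
P = 1/2 × 2/3 × 3/5 = 6/30 = 1/5.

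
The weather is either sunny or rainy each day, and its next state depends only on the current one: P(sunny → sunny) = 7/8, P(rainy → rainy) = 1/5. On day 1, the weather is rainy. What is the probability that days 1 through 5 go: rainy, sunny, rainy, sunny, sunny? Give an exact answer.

7/100

Day 1 is given. For each transition, use the conditional probability from the current state:
P(sunny | rainy) = 4/5; P(rainy | sunny) = 1/8; P(sunny | rainy) = 4/5; P(sunny | sunny) = 7/8.
P = 4/5 × 1/8 × 4/5 × 7/8 = 112/1600 = 7/100.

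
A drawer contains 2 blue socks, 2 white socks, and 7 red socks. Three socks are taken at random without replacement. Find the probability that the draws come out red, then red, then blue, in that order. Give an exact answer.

Each draw changes the counts, so multiply the conditional probabilities along the sequence:
P = 7/11 × 6/10 × 2/9 = 84/990 = 14/165.

14/165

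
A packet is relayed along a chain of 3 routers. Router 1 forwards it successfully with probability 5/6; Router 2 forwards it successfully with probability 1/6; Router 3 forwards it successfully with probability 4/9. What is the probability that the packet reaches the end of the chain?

Multiplying along the chain,
P = 5/6 × 1/6 × 4/9 = 20/324 = 5/81.

5/81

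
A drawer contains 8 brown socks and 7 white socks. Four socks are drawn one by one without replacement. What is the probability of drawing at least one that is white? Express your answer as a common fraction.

P(no white) = 8/15 × 7/14 × 6/13 × 5/12 = 1680/32760 = 2/39.
P(at least one) = 1 − 2/39 = 37/39.

37/39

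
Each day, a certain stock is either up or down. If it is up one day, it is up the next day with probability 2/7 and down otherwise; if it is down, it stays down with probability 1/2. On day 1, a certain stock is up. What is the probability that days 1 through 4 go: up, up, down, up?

Day 1 is given. For each transition, use the conditional probability from the current state:
P(up | up) = 2/7; P(down | up) = 5/7; P(up | down) = 1/2.
P = 2/7 × 5/7 × 1/2 = 10/98 = 5/49.

5/49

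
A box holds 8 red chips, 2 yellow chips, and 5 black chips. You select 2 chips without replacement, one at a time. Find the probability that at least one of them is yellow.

P(no yellow) = 13/15 × 12/14 = 156/210 = 26/35.
P(at least one) = 1 − 26/35 = 9/35.

9/35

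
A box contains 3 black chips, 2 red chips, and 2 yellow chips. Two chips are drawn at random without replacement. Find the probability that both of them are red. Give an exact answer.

1/21

P = 2/7 × 1/6 = 2/42 = 1/21.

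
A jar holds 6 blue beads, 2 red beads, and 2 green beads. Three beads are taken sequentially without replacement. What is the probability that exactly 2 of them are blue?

1/2

One ordering (blue drawn first) has probability 6/10 × 5/9 × 4/8 = 120/720 = 1/6.
There are C(3,2) = 3 such orderings, each equally likely, so P = 3 × 1/6 = 1/2.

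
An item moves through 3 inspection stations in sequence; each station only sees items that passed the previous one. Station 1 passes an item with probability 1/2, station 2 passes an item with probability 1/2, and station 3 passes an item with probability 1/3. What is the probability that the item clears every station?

Each stage is reached only if all earlier stages succeed, so
P = 1/2 × 1/2 × 1/3 = 1/12.

1/12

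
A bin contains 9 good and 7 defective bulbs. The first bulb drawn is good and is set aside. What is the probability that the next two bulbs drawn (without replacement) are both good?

4/15

With the first bulb removed, 8 good remain out of 15.
P = 8/15 × 7/14 = 56/210 = 4/15.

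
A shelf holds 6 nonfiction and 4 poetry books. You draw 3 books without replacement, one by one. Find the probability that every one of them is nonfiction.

P(all nonfiction) = 6/10 × 5/9 × 4/8 = 120/720 = 1/6.

1/6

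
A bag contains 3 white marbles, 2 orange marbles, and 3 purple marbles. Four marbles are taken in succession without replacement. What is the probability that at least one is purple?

P(no purple) = 5/8 × 4/7 × 3/6 × 2/5 = 120/1680 = 1/14.
P(at least one) = 1 − 1/14 = 13/14.

13/14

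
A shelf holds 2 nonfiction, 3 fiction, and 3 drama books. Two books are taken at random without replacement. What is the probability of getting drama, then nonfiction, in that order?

3/28

Multiply the probability of each draw given the previous ones:
P = 3/8 × 2/7 = 6/56 = 3/28.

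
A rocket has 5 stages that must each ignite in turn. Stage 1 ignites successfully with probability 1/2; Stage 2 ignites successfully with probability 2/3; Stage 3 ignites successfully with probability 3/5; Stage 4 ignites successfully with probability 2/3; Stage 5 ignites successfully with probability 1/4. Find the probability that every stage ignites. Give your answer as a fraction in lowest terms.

1/30

Each stage is reached only if all earlier stages succeed, so
P = 1/2 × 2/3 × 3/5 × 2/3 × 1/4 = 12/360 = 1/30.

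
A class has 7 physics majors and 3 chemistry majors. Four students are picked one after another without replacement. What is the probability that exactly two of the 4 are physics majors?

3/10

One ordering (physics majors drawn first) has probability 7/10 × 6/9 × 3/8 × 2/7 = 252/5040 = 1/20.
There are C(4,2) = 6 such orderings, each equally likely, so P = 6 × 1/20 = 3/10.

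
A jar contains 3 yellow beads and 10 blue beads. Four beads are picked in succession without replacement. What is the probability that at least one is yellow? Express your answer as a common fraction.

P(no yellow) = 10/13 × 9/12 × 8/11 × 7/10 = 5040/17160 = 42/143.
P(at least one) = 1 − 42/143 = 101/143.

101/143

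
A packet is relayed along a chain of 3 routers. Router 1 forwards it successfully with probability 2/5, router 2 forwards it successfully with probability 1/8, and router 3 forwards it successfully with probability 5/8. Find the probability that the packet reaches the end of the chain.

1/32

Multiplying along the chain,
P = 2/5 × 1/8 × 5/8 = 10/320 = 1/32.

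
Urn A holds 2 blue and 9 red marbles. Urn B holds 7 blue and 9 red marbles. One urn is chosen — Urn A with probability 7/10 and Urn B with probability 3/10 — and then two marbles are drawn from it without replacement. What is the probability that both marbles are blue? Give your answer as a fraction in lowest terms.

287/4400

From Urn A: P(both blue) = (2/11)(1/10) = 1/55.
From Urn B: P(both blue) = (7/16)(6/15) = 7/40.
Total probability = (7/10)(1/55) + (3/10)(7/40) = 287/4400.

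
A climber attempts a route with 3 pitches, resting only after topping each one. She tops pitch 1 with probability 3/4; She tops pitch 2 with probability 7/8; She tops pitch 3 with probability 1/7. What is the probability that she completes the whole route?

3/32

The events are sequential, so multiply the conditional probabilities:
P = 3/4 × 7/8 × 1/7 = 21/224 = 3/32.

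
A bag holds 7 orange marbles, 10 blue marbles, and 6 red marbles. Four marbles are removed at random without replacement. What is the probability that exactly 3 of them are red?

68/1771

One ordering (red drawn first) has probability 6/23 × 5/22 × 4/21 × 17/20 = 2040/212520 = 17/1771.
There are C(4,3) = 4 such orderings, each equally likely, so P = 4 × 17/1771 = 68/1771.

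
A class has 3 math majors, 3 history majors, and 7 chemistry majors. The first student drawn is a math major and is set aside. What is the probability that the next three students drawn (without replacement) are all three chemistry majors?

With the first student removed, 7 chemistry majors remain out of 12.
P = 7/12 × 6/11 × 5/10 = 210/1320 = 7/44.

7/44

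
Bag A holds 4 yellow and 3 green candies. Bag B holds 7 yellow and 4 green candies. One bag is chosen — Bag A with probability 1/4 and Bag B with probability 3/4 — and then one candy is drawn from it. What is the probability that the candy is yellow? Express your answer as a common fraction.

From Bag A: P(yellow) = 4/7.
From Bag B: P(yellow) = 7/11.
Total probability = (1/4)(4/7) + (3/4)(7/11) = 191/308.

191/308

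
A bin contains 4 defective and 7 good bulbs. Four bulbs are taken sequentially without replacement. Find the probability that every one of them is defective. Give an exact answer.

P = 4/11 × 3/10 × 2/9 × 1/8 = 24/7920 = 1/330.

1/330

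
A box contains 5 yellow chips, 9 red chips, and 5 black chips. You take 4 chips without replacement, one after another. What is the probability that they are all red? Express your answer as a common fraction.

21/646

P(all red) = 9/19 × 8/18 × 7/17 × 6/16 = 3024/93024 = 21/646.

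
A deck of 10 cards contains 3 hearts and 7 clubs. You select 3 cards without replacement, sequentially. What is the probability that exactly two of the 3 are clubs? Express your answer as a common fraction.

21/40

One ordering (clubs drawn first) has probability 7/10 × 6/9 × 3/8 = 126/720 = 7/40.
There are C(3,2) = 3 such orderings, each equally likely, so P = 3 × 7/40 = 21/40.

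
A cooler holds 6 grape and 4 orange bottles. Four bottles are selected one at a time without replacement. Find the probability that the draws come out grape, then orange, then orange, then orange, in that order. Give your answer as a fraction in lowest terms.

1/35

Multiply the probability of each draw given the previous ones:
P = 6/10 × 4/9 × 3/8 × 2/7 = 144/5040 = 1/35.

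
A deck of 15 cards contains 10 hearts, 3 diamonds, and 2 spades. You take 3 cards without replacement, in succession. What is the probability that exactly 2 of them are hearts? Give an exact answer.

45/91

One ordering (hearts drawn first) has probability 10/15 × 9/14 × 5/13 = 450/2730 = 15/91.
There are C(3,2) = 3 such orderings, each equally likely, so P = 3 × 15/91 = 45/91.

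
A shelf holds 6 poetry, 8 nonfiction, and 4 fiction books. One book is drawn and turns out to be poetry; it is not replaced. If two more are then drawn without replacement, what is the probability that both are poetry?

After the first draw, 5 of the remaining 17 books are poetry.
P = 5/17 × 4/16 = 20/272 = 5/68.

5/68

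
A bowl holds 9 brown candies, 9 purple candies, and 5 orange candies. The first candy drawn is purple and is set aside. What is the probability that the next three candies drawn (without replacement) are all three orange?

After the first draw, 5 of the remaining 22 candies are orange.
P = 5/22 × 4/21 × 3/20 = 60/9240 = 1/154.

1/154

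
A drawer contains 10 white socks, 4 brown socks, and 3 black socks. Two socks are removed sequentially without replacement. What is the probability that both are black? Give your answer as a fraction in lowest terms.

P = 3/17 × 2/16 = 6/272 = 3/136.

3/136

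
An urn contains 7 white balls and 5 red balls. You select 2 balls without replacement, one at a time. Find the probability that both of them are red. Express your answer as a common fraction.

5/33

P(all red) = 5/12 × 4/11 = 20/132 = 5/33.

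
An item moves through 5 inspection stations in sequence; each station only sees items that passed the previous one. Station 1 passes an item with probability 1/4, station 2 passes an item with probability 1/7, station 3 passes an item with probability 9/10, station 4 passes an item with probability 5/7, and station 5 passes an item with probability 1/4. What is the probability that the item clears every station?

9/1568

Multiplying along the chain,
P = 1/4 × 1/7 × 9/10 × 5/7 × 1/4 = 45/7840 = 9/1568.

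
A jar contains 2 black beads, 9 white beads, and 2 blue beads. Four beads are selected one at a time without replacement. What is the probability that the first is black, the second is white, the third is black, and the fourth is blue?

Multiply the probability of each draw given the previous ones:
P = 2/13 × 9/12 × 1/11 × 2/10 = 36/17160 = 3/1430.

3/1430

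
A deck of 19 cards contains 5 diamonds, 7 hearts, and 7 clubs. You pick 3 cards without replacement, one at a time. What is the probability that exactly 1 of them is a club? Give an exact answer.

154/323

One ordering (a club drawn first) has probability 7/19 × 12/18 × 11/17 = 924/5814 = 154/969.
There are C(3,1) = 3 such orderings, each equally likely, so P = 3 × 154/969 = 154/323.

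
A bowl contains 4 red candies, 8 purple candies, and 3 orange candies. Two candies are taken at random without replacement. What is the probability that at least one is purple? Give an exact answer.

P(no purple) = 7/15 × 6/14 = 42/210 = 1/5.
P(at least one) = 1 − 1/5 = 4/5.

4/5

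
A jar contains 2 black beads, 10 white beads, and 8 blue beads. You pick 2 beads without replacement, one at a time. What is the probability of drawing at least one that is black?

37/190

P(no black) = 18/20 × 17/19 = 306/380 = 153/190.
P(at least one) = 1 − 153/190 = 37/190.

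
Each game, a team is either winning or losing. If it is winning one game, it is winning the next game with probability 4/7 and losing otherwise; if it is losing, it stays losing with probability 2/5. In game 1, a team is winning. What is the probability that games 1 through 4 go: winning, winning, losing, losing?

Game 1 is given. For each transition, use the conditional probability from the current state:
P(winning | winning) = 4/7; P(losing | winning) = 3/7; P(losing | losing) = 2/5.
P = 4/7 × 3/7 × 2/5 = 24/245.

24/245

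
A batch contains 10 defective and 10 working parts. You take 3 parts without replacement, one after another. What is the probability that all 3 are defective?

P = 10/20 × 9/19 × 8/18 = 720/6840 = 2/19.

2/19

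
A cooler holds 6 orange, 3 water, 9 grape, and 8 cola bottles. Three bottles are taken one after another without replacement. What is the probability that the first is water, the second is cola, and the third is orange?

3/325

Each draw changes the counts, so multiply the conditional probabilities along the sequence:
P = 3/26 × 8/25 × 6/24 = 144/15600 = 3/325.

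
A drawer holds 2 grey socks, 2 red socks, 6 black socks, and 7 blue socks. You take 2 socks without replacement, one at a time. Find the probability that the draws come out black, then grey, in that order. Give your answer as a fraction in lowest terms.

3/68

Chain rule:
P = 6/17 × 2/16 = 12/272 = 3/68.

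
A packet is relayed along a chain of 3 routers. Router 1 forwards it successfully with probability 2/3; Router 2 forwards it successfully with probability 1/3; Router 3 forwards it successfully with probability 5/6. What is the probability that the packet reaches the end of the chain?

The events are sequential, so multiply the conditional probabilities:
P = 2/3 × 1/3 × 5/6 = 10/54 = 5/27.

5/27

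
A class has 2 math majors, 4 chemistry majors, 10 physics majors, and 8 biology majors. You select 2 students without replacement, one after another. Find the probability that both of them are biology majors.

7/69

P(all biology majors) = 8/24 × 7/23 = 56/552 = 7/69.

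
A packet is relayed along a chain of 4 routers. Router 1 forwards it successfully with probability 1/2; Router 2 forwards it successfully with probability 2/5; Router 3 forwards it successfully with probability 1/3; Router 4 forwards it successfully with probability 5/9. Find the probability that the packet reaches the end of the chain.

1/27

The events are sequential, so multiply the conditional probabilities:
P = 1/2 × 2/5 × 1/3 × 5/9 = 10/270 = 1/27.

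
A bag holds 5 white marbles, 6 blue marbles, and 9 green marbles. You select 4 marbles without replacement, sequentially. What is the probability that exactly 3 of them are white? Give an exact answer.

10/323

One ordering (white drawn first) has probability 5/20 × 4/19 × 3/18 × 15/17 = 900/116280 = 5/646.
There are C(4,3) = 4 such orderings, each equally likely, so P = 4 × 5/646 = 10/323.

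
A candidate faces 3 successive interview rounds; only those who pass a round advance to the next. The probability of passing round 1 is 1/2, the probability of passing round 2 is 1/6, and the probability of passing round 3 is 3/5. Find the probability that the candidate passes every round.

1/20

Multiplying along the chain,
P = 1/2 × 1/6 × 3/5 = 3/60 = 1/20.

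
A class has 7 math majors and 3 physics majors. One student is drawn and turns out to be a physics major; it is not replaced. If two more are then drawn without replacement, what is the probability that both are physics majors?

1/36

After the first draw, 2 of the remaining 9 students are physics majors.
P = 2/9 × 1/8 = 2/72 = 1/36.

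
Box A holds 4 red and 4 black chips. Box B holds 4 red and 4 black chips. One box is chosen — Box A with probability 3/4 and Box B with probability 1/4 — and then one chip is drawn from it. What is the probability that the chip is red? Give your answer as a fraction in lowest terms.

From Box A: P(red) = 4/8.
From Box B: P(red) = 4/8.
Total probability = (3/4)(4/8) + (1/4)(4/8) = 1/2.

1/2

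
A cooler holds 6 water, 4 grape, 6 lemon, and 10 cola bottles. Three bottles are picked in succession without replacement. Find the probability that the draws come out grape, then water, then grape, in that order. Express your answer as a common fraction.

Chain rule:
P = 4/26 × 6/25 × 3/24 = 72/15600 = 3/650.

3/650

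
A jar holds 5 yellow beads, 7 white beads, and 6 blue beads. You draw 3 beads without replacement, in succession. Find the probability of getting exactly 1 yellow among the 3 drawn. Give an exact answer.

One ordering (yellow drawn first) has probability 5/18 × 13/17 × 12/16 = 780/4896 = 65/408.
There are C(3,1) = 3 such orderings, each equally likely, so P = 3 × 65/408 = 65/136.

65/136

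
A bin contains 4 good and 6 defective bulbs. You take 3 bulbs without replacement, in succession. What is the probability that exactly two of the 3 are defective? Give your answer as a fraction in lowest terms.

One ordering (defective drawn first) has probability 6/10 × 5/9 × 4/8 = 120/720 = 1/6.
There are C(3,2) = 3 such orderings, each equally likely, so P = 3 × 1/6 = 1/2.

1/2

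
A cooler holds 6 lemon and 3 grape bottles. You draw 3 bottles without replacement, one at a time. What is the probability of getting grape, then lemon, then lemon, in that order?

5/28

Multiply the probability of each draw given the previous ones:
P = 3/9 × 6/8 × 5/7 = 90/504 = 5/28.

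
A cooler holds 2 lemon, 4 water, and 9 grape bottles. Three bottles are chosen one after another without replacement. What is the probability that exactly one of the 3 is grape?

27/91

One ordering (grape drawn first) has probability 9/15 × 6/14 × 5/13 = 270/2730 = 9/91.
There are C(3,1) = 3 such orderings, each equally likely, so P = 3 × 9/91 = 27/91.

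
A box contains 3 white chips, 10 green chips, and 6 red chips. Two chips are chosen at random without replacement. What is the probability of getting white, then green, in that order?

Each draw changes the counts, so multiply the conditional probabilities along the sequence:
P = 3/19 × 10/18 = 30/342 = 5/57.

5/57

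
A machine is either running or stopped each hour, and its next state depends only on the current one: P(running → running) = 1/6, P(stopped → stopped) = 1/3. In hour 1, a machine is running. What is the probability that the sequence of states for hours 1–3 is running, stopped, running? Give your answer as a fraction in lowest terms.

5/9

Hour 1 is given. For each transition, use the conditional probability from the current state:
P(stopped | running) = 5/6; P(running | stopped) = 2/3.
P = 5/6 × 2/3 = 10/18 = 5/9.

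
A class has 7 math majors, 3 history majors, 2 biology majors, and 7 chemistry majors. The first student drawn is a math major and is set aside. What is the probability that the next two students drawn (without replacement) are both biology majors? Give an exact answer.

After the first draw, 2 of the remaining 18 students are biology majors.
P = 2/18 × 1/17 = 2/306 = 1/153.

1/153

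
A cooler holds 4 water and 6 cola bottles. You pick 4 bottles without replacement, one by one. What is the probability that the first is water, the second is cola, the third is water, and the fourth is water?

1/35

Each draw changes the counts, so multiply the conditional probabilities along the sequence:
P = 4/10 × 6/9 × 3/8 × 2/7 = 144/5040 = 1/35.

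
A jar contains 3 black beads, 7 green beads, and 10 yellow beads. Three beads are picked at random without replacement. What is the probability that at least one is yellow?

17/19

P(no yellow) = 10/20 × 9/19 × 8/18 = 720/6840 = 2/19.
P(at least one) = 1 − 2/19 = 17/19.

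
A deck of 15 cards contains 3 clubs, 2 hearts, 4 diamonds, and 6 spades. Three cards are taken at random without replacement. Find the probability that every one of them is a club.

1/455

P = 3/15 × 2/14 × 1/13 = 6/2730 = 1/455.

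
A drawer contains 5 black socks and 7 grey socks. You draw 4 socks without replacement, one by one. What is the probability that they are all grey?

P(all grey) = 7/12 × 6/11 × 5/10 × 4/9 = 840/11880 = 7/99.

7/99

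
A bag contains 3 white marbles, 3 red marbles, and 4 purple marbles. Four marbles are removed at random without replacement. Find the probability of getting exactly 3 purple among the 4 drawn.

One ordering (purple drawn first) has probability 4/10 × 3/9 × 2/8 × 6/7 = 144/5040 = 1/35.
There are C(4,3) = 4 such orderings, each equally likely, so P = 4 × 1/35 = 4/35.

4/35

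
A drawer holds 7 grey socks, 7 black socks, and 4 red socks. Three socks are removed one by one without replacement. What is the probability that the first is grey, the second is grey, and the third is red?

Each draw changes the counts, so multiply the conditional probabilities along the sequence:
P = 7/18 × 6/17 × 4/16 = 168/4896 = 7/204.

7/204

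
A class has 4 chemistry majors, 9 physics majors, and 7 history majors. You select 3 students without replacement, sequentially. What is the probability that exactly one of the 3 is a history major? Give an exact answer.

91/190

One ordering (a history major drawn first) has probability 7/20 × 13/19 × 12/18 = 1092/6840 = 91/570.
There are C(3,1) = 3 such orderings, each equally likely, so P = 3 × 91/570 = 91/190.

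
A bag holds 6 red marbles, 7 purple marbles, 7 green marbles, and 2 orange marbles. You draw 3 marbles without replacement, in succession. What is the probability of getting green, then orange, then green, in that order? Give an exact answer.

1/110

Multiply the probability of each draw given the previous ones:
P = 7/22 × 2/21 × 6/20 = 84/9240 = 1/110.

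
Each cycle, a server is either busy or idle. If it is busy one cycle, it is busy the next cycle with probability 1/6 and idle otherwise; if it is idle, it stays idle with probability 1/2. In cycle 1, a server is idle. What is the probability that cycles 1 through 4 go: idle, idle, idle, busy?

Cycle 1 is given. For each transition, use the conditional probability from the current state:
P(idle | idle) = 1/2; P(idle | idle) = 1/2; P(busy | idle) = 1/2.
P = 1/2 × 1/2 × 1/2 = 1/8.

1/8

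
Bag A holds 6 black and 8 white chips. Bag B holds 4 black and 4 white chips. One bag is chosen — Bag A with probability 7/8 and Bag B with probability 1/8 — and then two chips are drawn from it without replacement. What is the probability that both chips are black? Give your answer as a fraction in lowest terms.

249/1456

From Bag A: P(both black) = (6/14)(5/13) = 15/91.
From Bag B: P(both black) = (4/8)(3/7) = 3/14.
Total probability = (7/8)(15/91) + (1/8)(3/14) = 249/1456.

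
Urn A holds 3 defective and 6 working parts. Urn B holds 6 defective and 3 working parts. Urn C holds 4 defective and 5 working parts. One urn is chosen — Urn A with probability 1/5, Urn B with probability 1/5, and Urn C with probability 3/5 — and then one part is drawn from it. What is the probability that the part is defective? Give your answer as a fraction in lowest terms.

7/15

From Urn A: P(defective) = 3/9.
From Urn B: P(defective) = 6/9.
From Urn C: P(defective) = 4/9.
Total probability = (1/5)(3/9) + (1/5)(6/9) + (3/5)(4/9) = 7/15.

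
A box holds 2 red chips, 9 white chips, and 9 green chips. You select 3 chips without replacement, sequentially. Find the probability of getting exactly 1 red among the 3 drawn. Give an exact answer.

One ordering (red drawn first) has probability 2/20 × 18/19 × 17/18 = 612/6840 = 17/190.
There are C(3,1) = 3 such orderings, each equally likely, so P = 3 × 17/190 = 51/190.

51/190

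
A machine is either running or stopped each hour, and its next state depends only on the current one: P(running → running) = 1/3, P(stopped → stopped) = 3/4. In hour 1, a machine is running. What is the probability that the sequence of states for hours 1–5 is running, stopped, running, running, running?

1/54

Hour 1 is given. For each transition, use the conditional probability from the current state:
P(stopped | running) = 2/3; P(running | stopped) = 1/4; P(running | running) = 1/3; P(running | running) = 1/3.
P = 2/3 × 1/4 × 1/3 × 1/3 = 2/108 = 1/54.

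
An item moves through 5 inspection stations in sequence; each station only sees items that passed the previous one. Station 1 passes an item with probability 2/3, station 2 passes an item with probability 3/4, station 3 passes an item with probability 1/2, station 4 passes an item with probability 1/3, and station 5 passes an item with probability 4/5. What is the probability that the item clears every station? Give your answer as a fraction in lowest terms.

1/15

Multiplying along the chain,
P = 2/3 × 3/4 × 1/2 × 1/3 × 4/5 = 24/360 = 1/15.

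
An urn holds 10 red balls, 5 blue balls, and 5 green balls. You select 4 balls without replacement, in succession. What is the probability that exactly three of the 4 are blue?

10/323

One ordering (blue drawn first) has probability 5/20 × 4/19 × 3/18 × 15/17 = 900/116280 = 5/646.
There are C(4,3) = 4 such orderings, each equally likely, so P = 4 × 5/646 = 10/323.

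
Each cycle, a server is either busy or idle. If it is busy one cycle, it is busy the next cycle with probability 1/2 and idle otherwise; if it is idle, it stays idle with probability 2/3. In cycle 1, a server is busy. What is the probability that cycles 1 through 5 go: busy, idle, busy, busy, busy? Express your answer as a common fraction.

Cycle 1 is given. For each transition, use the conditional probability from the current state:
P(idle | busy) = 1/2; P(busy | idle) = 1/3; P(busy | busy) = 1/2; P(busy | busy) = 1/2.
P = 1/2 × 1/3 × 1/2 × 1/2 = 1/24.

1/24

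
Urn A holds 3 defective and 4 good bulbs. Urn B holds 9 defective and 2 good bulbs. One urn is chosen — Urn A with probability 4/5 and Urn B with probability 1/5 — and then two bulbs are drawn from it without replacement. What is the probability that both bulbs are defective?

From Urn A: P(both defective) = (3/7)(2/6) = 1/7.
From Urn B: P(both defective) = (9/11)(8/10) = 36/55.
Total probability = (4/5)(1/7) + (1/5)(36/55) = 472/1925.

472/1925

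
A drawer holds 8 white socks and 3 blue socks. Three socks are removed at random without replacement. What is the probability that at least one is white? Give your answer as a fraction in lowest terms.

164/165

P(no white) = 3/11 × 2/10 × 1/9 = 6/990 = 1/165.
P(at least one) = 1 − 1/165 = 164/165.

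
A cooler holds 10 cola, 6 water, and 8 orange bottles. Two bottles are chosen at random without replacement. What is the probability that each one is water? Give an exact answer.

5/92

P = 6/24 × 5/23 = 30/552 = 5/92.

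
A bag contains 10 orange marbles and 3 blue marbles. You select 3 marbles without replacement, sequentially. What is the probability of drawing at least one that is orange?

P(no orange) = 3/13 × 2/12 × 1/11 = 6/1716 = 1/286.
P(at least one) = 1 − 1/286 = 285/286.

285/286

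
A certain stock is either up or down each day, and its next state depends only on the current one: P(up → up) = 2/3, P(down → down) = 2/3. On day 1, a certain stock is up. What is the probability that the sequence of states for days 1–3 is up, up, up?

4/9

Day 1 is given. For each transition, use the conditional probability from the current state:
P(up | up) = 2/3; P(up | up) = 2/3.
P = 2/3 × 2/3 = 4/9.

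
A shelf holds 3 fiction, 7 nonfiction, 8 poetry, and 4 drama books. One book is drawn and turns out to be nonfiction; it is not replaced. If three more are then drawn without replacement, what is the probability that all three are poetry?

4/95

After the first draw, 8 of the remaining 21 books are poetry.
P = 8/21 × 7/20 × 6/19 = 336/7980 = 4/95.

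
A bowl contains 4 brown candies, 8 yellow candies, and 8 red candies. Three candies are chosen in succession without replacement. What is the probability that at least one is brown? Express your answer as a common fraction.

P(no brown) = 16/20 × 15/19 × 14/18 = 3360/6840 = 28/57.
P(at least one) = 1 − 28/57 = 29/57.

29/57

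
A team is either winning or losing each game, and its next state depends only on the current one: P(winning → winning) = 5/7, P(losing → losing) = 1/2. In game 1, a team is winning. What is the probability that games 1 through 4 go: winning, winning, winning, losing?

Game 1 is given. For each transition, use the conditional probability from the current state:
P(winning | winning) = 5/7; P(winning | winning) = 5/7; P(losing | winning) = 2/7.
P = 5/7 × 5/7 × 2/7 = 50/343.

50/343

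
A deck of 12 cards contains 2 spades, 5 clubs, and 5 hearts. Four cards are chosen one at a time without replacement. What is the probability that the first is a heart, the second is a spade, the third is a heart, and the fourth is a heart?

Chain rule:
P = 5/12 × 2/11 × 4/10 × 3/9 = 120/11880 = 1/99.

1/99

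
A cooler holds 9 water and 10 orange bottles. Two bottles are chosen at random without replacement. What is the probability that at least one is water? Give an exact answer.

14/19

P(no water) = 10/19 × 9/18 = 90/342 = 5/19.
P(at least one) = 1 − 5/19 = 14/19.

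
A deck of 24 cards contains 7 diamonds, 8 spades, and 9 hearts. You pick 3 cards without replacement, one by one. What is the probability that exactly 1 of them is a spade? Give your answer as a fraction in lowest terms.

120/253

One ordering (a spade drawn first) has probability 8/24 × 16/23 × 15/22 = 1920/12144 = 40/253.
There are C(3,1) = 3 such orderings, each equally likely, so P = 3 × 40/253 = 120/253.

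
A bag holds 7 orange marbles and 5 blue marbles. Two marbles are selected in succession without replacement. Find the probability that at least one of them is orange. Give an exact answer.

P(no orange) = 5/12 × 4/11 = 20/132 = 5/33.
P(at least one) = 1 − 5/33 = 28/33.

28/33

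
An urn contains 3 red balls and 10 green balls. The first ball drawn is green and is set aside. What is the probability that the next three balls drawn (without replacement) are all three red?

1/220

With the first ball removed, 3 red remain out of 12.
P = 3/12 × 2/11 × 1/10 = 6/1320 = 1/220.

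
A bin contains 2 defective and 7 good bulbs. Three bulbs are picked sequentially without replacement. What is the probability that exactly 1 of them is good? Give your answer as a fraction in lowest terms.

One ordering (good drawn first) has probability 7/9 × 2/8 × 1/7 = 14/504 = 1/36.
There are C(3,1) = 3 such orderings, each equally likely, so P = 3 × 1/36 = 1/12.

1/12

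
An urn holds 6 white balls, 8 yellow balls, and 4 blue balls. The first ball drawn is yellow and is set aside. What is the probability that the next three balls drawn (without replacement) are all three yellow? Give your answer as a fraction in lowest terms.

After the first draw, 7 of the remaining 17 balls are yellow.
P = 7/17 × 6/16 × 5/15 = 210/4080 = 7/136.

7/136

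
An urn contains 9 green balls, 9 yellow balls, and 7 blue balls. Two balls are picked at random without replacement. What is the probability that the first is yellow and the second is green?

27/200

Multiply the probability of each draw given the previous ones:
P = 9/25 × 9/24 = 81/600 = 27/200.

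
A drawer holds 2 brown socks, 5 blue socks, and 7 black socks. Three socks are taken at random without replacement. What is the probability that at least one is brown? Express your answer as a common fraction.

P(no brown) = 12/14 × 11/13 × 10/12 = 1320/2184 = 55/91.
P(at least one) = 1 − 55/91 = 36/91.

36/91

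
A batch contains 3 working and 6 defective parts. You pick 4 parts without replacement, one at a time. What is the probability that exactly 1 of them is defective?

1/21

One ordering (defective drawn first) has probability 6/9 × 3/8 × 2/7 × 1/6 = 36/3024 = 1/84.
There are C(4,1) = 4 such orderings, each equally likely, so P = 4 × 1/84 = 1/21.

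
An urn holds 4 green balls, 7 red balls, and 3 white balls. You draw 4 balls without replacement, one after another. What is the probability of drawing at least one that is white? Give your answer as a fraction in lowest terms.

61/91

P(no white) = 11/14 × 10/13 × 9/12 × 8/11 = 7920/24024 = 30/91.
P(at least one) = 1 − 30/91 = 61/91.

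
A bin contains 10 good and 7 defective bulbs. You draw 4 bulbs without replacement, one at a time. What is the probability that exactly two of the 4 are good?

27/68

One ordering (good drawn first) has probability 10/17 × 9/16 × 7/15 × 6/14 = 3780/57120 = 9/136.
There are C(4,2) = 6 such orderings, each equally likely, so P = 6 × 9/136 = 27/68.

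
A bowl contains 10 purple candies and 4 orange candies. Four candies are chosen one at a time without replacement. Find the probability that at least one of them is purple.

P(no purple) = 4/14 × 3/13 × 2/12 × 1/11 = 24/24024 = 1/1001.
P(at least one) = 1 − 1/1001 = 1000/1001.

1000/1001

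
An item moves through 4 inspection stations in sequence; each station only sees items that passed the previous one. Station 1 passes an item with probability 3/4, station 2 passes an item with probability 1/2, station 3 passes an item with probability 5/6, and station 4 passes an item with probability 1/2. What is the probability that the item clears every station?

Multiplying along the chain,
P = 3/4 × 1/2 × 5/6 × 1/2 = 15/96 = 5/32.

5/32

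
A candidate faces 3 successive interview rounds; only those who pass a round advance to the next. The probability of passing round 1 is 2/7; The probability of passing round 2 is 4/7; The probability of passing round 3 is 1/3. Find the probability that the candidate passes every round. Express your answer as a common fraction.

8/147

Each stage is reached only if all earlier stages succeed, so
P = 2/7 × 4/7 × 1/3 = 8/147.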